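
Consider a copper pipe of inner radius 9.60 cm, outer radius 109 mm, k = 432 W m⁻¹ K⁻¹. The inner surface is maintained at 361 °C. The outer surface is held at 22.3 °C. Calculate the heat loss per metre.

Q' = 2πk·ΔT/ln(r₂/r₁) = 2π × 432 × 338.7 / ln(0.109/0.0960) = 7.24×10^6 W/m

Q' = 7240 kW/m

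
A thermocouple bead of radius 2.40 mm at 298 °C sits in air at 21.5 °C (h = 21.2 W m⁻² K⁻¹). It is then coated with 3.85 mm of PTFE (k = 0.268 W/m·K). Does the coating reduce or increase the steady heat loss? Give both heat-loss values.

Critical radius for a sphere: r_cr = 2k/h = 0.0253 m = 2.53 cm.
Outer radius after coating: r₂ = 0.00240 + 0.00385 = 0.00625 m.
Since r₁ < r_cr and r₂ ≤ r_cr, the coating moves toward the maximum at r_cr — heat loss rises.
Bare: R = 1/(4πr₁²h) = 651.7 K/W; Q = 276.5/651.7 = 0.424 W.
Coated: R = R_cond + R_conv = 172.3 K/W; Q = 276.5/172.3 = 1.60 W.

increases: 0.424 → 1.60 W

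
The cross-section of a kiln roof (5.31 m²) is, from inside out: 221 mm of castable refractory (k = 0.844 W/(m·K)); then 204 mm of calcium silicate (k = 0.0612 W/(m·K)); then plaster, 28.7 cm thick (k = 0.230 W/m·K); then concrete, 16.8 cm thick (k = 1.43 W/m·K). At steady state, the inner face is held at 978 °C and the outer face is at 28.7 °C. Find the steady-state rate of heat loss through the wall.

Series thermal resistances, inner to outer:
  R_castable refractory = L/(kA) = 0.221/(0.844·5.31) = 0.04931 K/W
  R_calcium silicate = L/(kA) = 0.204/(0.0612·5.31) = 0.6277 K/W
  R_plaster = L/(kA) = 0.287/(0.230·5.31) = 0.2350 K/W
  R_concrete = L/(kA) = 0.168/(1.43·5.31) = 0.02212 K/W
ΣR = 0.04931 + 0.6277 + 0.2350 + 0.02212 = 0.9341 K/W
Q = ΔT/ΣR = (978 °C − 28.7 °C)/0.9341 = 1020 W

Q = 1020 W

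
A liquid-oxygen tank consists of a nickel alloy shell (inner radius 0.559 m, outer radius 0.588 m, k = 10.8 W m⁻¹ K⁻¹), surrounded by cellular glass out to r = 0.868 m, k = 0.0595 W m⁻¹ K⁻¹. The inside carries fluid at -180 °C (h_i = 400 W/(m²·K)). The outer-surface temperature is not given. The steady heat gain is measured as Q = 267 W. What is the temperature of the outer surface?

T_out = 16.2 °C

Series resistances:
  R_conv,in = 1/(4πr²h) = 1/(4π·0.559²·400) = 6.367×10^-4 K/W
  R_nickel alloy = (1/0.559 − 1/0.588)/(4πk) = 0.08823/(4π·10.8) = 6.501×10^-4 K/W
  R_cellular glass = (1/0.588 − 1/0.868)/(4πk) = 0.5486/(4π·0.0595) = 0.7337 K/W
ΣR = 0.7350 K/W
ΔT = Q·ΣR = 267 × 0.7350 = 196.2 K
Heat flows inward, so T_out = T_in + ΔT = -180 + 196.2 = 16.2 °C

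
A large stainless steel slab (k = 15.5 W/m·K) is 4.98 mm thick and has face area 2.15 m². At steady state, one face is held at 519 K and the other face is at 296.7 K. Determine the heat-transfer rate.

Q = kA·ΔT/L = 15.5 × 2.15 × |519 K − 296.7 K| / 0.00498 = 1.49×10^6 W

Q = 1490 kW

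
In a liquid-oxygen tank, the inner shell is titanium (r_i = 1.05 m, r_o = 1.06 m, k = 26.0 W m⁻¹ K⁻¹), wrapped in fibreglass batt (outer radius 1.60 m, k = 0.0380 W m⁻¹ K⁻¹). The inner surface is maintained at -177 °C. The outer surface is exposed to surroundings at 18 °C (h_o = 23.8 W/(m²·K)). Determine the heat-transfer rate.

Series thermal resistances, inner to outer:
  R_titanium = (1/1.05 − 1/1.06)/(4πk) = 0.008985/(4π·26.0) = 2.750×10^-5 K/W
  R_fibreglass batt = (1/1.06 − 1/1.60)/(4πk) = 0.3184/(4π·0.0380) = 0.6668 K/W
  R_conv,out = 1/(4πr²h) = 1/(4π·1.60²·23.8) = 0.001306 K/W
ΣR = 2.750×10^-5 + 0.6668 + 0.001306 = 0.6681 K/W
Q = ΔT/ΣR = (-177 °C − 18 °C)/0.6681 = -292 W
(Negative Q ⇒ heat flows inward; heat gain = 292 W.)

Q = 292 W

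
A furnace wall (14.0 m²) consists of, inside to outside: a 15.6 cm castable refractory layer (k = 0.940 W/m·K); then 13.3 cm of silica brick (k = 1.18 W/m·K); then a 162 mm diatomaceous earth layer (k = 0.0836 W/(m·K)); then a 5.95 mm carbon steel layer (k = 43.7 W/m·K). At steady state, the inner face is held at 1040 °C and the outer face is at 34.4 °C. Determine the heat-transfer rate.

Q = 6.35 kW

Resistance network (inner→outer):
  R_castable refractory = L/(kA) = 0.156/(0.940·14.0) = 0.01185 K/W
  R_silica brick = L/(kA) = 0.133/(1.18·14.0) = 0.008051 K/W
  R_diatomaceous earth = L/(kA) = 0.162/(0.0836·14.0) = 0.1384 K/W
  R_carbon steel = L/(kA) = 0.00595/(43.7·14.0) = 9.725×10^-6 K/W
ΣR = 0.01185 + 0.008051 + 0.1384 + 9.725×10^-6 = 0.1583 K/W
Q = ΔT/ΣR = (1040 °C − 34.4 °C)/0.1583 = 6350 W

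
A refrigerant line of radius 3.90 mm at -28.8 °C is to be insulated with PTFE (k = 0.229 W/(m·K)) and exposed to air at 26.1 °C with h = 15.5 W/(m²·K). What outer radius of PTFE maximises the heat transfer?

r_cr = 1.48 cm

For a cylinder, r_cr = k_ins/h = 0.229/15.5 = 0.0148 m = 1.48 cm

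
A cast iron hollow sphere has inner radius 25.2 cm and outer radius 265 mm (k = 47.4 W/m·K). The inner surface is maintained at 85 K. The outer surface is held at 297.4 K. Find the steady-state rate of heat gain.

Q = 4πk·ΔT/(1/r₁ − 1/r₂) = 4π × 47.4 × 212.4 / (1/0.252 − 1/0.265) = 6.50×10^5 W

Q = 6.50×10^5 W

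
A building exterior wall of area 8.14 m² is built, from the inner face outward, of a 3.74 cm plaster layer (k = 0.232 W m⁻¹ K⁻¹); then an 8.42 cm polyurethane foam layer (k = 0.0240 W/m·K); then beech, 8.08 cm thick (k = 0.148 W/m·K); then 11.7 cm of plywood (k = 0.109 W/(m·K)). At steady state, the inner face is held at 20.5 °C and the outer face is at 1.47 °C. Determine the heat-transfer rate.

Series thermal resistances, inner to outer:
  R_plaster = L/(kA) = 0.0374/(0.232·8.14) = 0.01980 K/W
  R_polyurethane foam = L/(kA) = 0.0842/(0.0240·8.14) = 0.4310 K/W
  R_beech = L/(kA) = 0.0808/(0.148·8.14) = 0.06707 K/W
  R_plywood = L/(kA) = 0.117/(0.109·8.14) = 0.1319 K/W
ΣR = 0.01980 + 0.4310 + 0.06707 + 0.1319 = 0.6498 K/W
Q = ΔT/ΣR = (20.5 °C − 1.47 °C)/0.6498 = 29.3 W

Q = 29.3 W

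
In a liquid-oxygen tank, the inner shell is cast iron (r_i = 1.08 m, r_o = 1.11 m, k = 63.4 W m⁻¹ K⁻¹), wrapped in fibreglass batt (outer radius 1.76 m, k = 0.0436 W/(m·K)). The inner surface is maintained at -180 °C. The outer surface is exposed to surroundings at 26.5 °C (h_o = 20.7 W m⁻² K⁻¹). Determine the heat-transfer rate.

Resistance network (inner→outer):
  R_cast iron = (1/1.08 − 1/1.11)/(4πk) = 0.02503/(4π·63.4) = 3.141×10^-5 K/W
  R_fibreglass batt = (1/1.11 − 1/1.76)/(4πk) = 0.3327/(4π·0.0436) = 0.6073 K/W
  R_conv,out = 1/(4πr²h) = 1/(4π·1.76²·20.7) = 0.001241 K/W
ΣR = 3.141×10^-5 + 0.6073 + 0.001241 = 0.6086 K/W
Q = ΔT/ΣR = (-180 °C − 26.5 °C)/0.6086 = -339 W
(Negative Q ⇒ heat flows inward; heat gain = 339 W.)

Q = 339 W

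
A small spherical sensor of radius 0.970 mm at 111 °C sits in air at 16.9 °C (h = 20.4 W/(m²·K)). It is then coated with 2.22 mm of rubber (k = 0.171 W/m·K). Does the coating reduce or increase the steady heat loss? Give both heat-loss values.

Critical radius for a sphere: r_cr = 2k/h = 0.0168 m = 1.68 cm.
Outer radius after coating: r₂ = 9.70×10^-4 + 0.00222 = 0.003190 m.
Since r₁ < r_cr and r₂ ≤ r_cr, the coating moves toward the maximum at r_cr — heat loss rises.
Bare: R = 1/(4πr₁²h) = 4146 K/W; Q = 94.1/4146 = 0.0227 W.
Coated: R = R_cond + R_conv = 717.2 K/W; Q = 94.1/717.2 = 0.131 W.

increases: 0.0227 → 0.131 W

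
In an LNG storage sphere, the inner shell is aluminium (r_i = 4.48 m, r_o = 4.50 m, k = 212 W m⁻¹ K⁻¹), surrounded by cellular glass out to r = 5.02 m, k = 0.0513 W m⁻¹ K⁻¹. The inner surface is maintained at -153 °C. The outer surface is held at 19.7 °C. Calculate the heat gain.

Resistance network (inner→outer):
  R_aluminium = (1/4.48 − 1/4.50)/(4πk) = 9.921×10^-4/(4π·212) = 3.724×10^-7 K/W
  R_cellular glass = (1/4.50 − 1/5.02)/(4πk) = 0.02302/(4π·0.0513) = 0.03571 K/W
ΣR = 3.724×10^-7 + 0.03571 = 0.03571 K/W
Q = ΔT/ΣR = (-153 °C − 19.7 °C)/0.03571 = -4840 W
(Negative Q ⇒ heat flows inward; heat gain = 4840 W.)

Q = 4.84 kW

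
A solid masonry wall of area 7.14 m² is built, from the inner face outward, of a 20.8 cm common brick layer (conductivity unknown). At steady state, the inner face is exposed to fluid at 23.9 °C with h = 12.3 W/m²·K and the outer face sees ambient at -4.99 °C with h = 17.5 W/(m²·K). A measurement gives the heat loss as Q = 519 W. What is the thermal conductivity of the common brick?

k = 0.803 W/m·K

ΣR = ΔT/Q = |23.9 − -4.99|/519 = 0.05566 K/W
Known resistances:
  R_conv,in = 1/(hA) = 1/(12.3·7.14) = 0.01139 K/W
  R_conv,out = 1/(hA) = 1/(17.5·7.14) = 0.008003 K/W
R_common brick = ΣR − ΣR_known = 0.05566 − 0.01939 = 0.03627 K/W
L/(kA) = 0.03627 ⇒ k = 0.208/(0.03627·7.14) = 0.803 W/m·K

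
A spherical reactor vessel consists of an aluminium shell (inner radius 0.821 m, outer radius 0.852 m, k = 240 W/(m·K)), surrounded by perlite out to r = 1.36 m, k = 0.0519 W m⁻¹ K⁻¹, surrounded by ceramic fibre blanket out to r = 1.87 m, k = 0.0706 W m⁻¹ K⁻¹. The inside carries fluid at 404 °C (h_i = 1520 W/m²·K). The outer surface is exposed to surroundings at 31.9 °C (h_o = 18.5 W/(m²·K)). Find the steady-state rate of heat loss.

Treat each layer as a resistance in series:
  R_conv,in = 1/(4πr²h) = 1/(4π·0.821²·1520) = 7.767×10^-5 K/W
  R_aluminium = (1/0.821 − 1/0.852)/(4πk) = 0.04432/(4π·240) = 1.469×10^-5 K/W
  R_perlite = (1/0.852 − 1/1.36)/(4πk) = 0.4384/(4π·0.0519) = 0.6722 K/W
  R_ceramic fibre blanket = (1/1.36 − 1/1.87)/(4πk) = 0.2005/(4π·0.0706) = 0.2260 K/W
  R_conv,out = 1/(4πr²h) = 1/(4π·1.87²·18.5) = 0.001230 K/W
ΣR = 7.767×10^-5 + 1.469×10^-5 + 0.6722 + 0.2260 + 0.001230 = 0.8995 K/W
Q = ΔT/ΣR = (404 °C − 31.9 °C)/0.8995 = 414 W

Q = 414 W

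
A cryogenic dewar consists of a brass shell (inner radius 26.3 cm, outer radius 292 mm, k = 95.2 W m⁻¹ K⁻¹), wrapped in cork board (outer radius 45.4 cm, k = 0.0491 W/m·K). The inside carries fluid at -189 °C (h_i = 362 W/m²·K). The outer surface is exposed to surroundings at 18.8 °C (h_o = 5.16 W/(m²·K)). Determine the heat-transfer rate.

Treat each layer as a resistance in series:
  R_conv,in = 1/(4πr²h) = 1/(4π·0.263²·362) = 0.003178 K/W
  R_brass = (1/0.263 − 1/0.292)/(4πk) = 0.3776/(4π·95.2) = 3.157×10^-4 K/W
  R_cork board = (1/0.292 − 1/0.454)/(4πk) = 1.222/(4π·0.0491) = 1.981 K/W
  R_conv,out = 1/(4πr²h) = 1/(4π·0.454²·5.16) = 0.07482 K/W
ΣR = 0.003178 + 3.157×10^-4 + 1.981 + 0.07482 = 2.059 K/W
Q = ΔT/ΣR = (-189 °C − 18.8 °C)/2.059 = -101 W
(Negative Q ⇒ heat flows inward; heat gain = 101 W.)

Q = 101 W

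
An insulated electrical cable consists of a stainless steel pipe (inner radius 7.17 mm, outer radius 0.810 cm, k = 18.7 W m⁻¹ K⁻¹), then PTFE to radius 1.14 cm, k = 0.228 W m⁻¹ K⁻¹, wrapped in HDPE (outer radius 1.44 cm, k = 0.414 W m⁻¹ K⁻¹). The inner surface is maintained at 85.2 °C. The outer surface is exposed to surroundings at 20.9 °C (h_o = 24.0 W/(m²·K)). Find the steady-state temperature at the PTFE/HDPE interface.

T = 65.7 °C

Resistance network (inner→outer):
  R'_stainless steel = ln(0.00810/0.00717)/(2πk) = 0.1220/(2π·18.7) = 0.001038 m·K/W
  R'_PTFE = ln(0.0114/0.00810)/(2πk) = 0.3417/(2π·0.228) = 0.2386 m·K/W
  R'_HDPE = ln(0.0144/0.0114)/(2πk) = 0.2336/(2π·0.414) = 0.08981 m·K/W
  R'_conv,out = 1/(2πr h) = 1/(2π·0.0144·24.0) = 0.4605 m·K/W
ΣR = 0.001038 + 0.2386 + 0.08981 + 0.4605 = 0.7899 m·K/W
Q' = ΔT/ΣR = (85.2 °C − 20.9 °C)/0.7899 = 81.40 W/m
From the inner boundary to the PTFE/HDPE interface, ΣR_partial = 0.2396 m·K/W.
T_interface = T_in − Q'·ΣR_partial = 85.2 °C − (81.40)(0.2396) = 65.7 °C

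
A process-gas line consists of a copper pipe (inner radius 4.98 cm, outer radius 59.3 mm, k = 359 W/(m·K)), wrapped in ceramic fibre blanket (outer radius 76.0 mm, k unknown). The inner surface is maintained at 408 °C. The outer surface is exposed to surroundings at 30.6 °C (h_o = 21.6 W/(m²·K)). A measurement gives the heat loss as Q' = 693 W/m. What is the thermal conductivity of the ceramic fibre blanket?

k = 0.0882 W/m·K

ΣR = ΔT/Q' = |408 − 30.6|/693 = 0.5446 m·K/W
Known resistances:
  R'_copper = ln(0.0593/0.0498)/(2πk) = 0.1746/(2π·359) = 7.740×10^-5 m·K/W
  R'_conv,out = 1/(2πr h) = 1/(2π·0.0760·21.6) = 0.09695 m·K/W
R_ceramic fibre blanket = ΣR − ΣR_known = 0.5446 − 0.09703 = 0.4476 m·K/W
ln(r₂/r₁)/(2πk) = 0.4476 ⇒ k = 0.2481/(2π·0.4476) = 0.0882 W/m·K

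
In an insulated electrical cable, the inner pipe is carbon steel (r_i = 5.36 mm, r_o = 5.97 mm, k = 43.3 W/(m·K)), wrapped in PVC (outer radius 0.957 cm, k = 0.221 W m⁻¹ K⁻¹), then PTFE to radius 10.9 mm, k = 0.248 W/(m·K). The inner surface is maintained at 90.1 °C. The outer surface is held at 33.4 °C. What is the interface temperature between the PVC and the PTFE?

Resistance network (inner→outer):
  R'_carbon steel = ln(0.00597/0.00536)/(2πk) = 0.1078/(2π·43.3) = 3.962×10^-4 m·K/W
  R'_PVC = ln(0.00957/0.00597)/(2πk) = 0.4719/(2π·0.221) = 0.3398 m·K/W
  R'_PTFE = ln(0.0109/0.00957)/(2πk) = 0.1301/(2π·0.248) = 0.08351 m·K/W
ΣR = 3.962×10^-4 + 0.3398 + 0.08351 = 0.4237 m·K/W
Q' = ΔT/ΣR = (90.1 °C − 33.4 °C)/0.4237 = 133.8 W/m
From the inner boundary to the PVC/PTFE interface, ΣR_partial = 0.3402 m·K/W.
T_interface = T_in − Q'·ΣR_partial = 90.1 °C − (133.8)(0.3402) = 44.6 °C

T = 44.6 °C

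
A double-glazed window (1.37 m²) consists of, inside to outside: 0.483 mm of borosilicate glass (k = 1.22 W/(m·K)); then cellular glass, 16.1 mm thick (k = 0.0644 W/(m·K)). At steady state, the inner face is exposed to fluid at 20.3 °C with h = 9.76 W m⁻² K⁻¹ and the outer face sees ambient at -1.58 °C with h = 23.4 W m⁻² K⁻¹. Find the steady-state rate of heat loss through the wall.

Q = 75.8 W

Treat each layer as a resistance in series:
  R_conv,in = 1/(hA) = 1/(9.76·1.37) = 0.07479 K/W
  R_borosilicate glass = L/(kA) = 4.83×10^-4/(1.22·1.37) = 2.890×10^-4 K/W
  R_cellular glass = L/(kA) = 0.0161/(0.0644·1.37) = 0.1825 K/W
  R_conv,out = 1/(hA) = 1/(23.4·1.37) = 0.03119 K/W
ΣR = 0.07479 + 2.890×10^-4 + 0.1825 + 0.03119 = 0.2888 K/W
Q = ΔT/ΣR = (20.3 °C − -1.58 °C)/0.2888 = 75.8 W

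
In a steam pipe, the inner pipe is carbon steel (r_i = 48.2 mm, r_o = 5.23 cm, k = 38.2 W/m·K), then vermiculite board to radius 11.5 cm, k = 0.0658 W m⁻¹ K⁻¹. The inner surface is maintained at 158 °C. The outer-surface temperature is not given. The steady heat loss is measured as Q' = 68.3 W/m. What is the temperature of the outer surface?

Sum the resistances:
  R'_carbon steel = ln(0.0523/0.0482)/(2πk) = 0.08164/(2π·38.2) = 3.401×10^-4 m·K/W
  R'_vermiculite board = ln(0.115/0.0523)/(2πk) = 0.7879/(2π·0.0658) = 1.906 m·K/W
ΣR = 1.906 m·K/W
ΔT = Q'·ΣR = 68.3 × 1.906 = 130.2 K
Heat flows outward, so T_out = T_in − ΔT = 158 − 130.2 = 27.8 °C

T_out = 27.8 °C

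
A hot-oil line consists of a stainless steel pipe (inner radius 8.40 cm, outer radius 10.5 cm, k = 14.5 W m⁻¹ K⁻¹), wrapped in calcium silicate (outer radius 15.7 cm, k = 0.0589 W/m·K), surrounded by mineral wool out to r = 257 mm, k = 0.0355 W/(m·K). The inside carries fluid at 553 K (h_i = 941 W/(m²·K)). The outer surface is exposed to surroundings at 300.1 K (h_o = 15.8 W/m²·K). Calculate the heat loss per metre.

Q' = 75.7 W/m

Resistance network (inner→outer):
  R'_conv,in = 1/(2πr h) = 1/(2π·0.0840·941) = 0.002013 m·K/W
  R'_stainless steel = ln(0.105/0.0840)/(2πk) = 0.2231/(2π·14.5) = 0.002449 m·K/W
  R'_calcium silicate = ln(0.157/0.105)/(2πk) = 0.4023/(2π·0.0589) = 1.087 m·K/W
  R'_mineral wool = ln(0.257/0.157)/(2πk) = 0.4928/(2π·0.0355) = 2.209 m·K/W
  R'_conv,out = 1/(2πr h) = 1/(2π·0.257·15.8) = 0.03919 m·K/W
ΣR = 0.002013 + 0.002449 + 1.087 + 2.209 + 0.03919 = 3.340 m·K/W
Q' = ΔT/ΣR = (553 K − 300.1 K)/3.340 = 75.7 W/m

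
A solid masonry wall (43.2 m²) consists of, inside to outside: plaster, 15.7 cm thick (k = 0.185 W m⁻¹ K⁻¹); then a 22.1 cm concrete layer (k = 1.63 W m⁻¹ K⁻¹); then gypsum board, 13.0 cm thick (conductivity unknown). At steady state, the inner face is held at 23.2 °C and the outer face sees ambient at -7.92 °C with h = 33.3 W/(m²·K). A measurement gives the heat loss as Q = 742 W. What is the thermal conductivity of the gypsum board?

ΣR = ΔT/Q = |23.2 − -7.92|/742 = 0.04194 K/W
Known resistances:
  R_plaster = L/(kA) = 0.157/(0.185·43.2) = 0.01964 K/W
  R_concrete = L/(kA) = 0.221/(1.63·43.2) = 0.003138 K/W
  R_conv,out = 1/(hA) = 1/(33.3·43.2) = 6.951×10^-4 K/W
R_gypsum board = ΣR − ΣR_known = 0.04194 − 0.02347 = 0.01847 K/W
L/(kA) = 0.01847 ⇒ k = 0.130/(0.01847·43.2) = 0.163 W/m·K

k = 0.163 W/m·K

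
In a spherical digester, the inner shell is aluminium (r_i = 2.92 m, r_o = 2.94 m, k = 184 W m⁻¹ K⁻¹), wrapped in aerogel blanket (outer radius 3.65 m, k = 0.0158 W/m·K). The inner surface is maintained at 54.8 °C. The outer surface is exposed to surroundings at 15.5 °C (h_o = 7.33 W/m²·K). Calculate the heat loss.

Q = 118 W

Treat each layer as a resistance in series:
  R_aluminium = (1/2.92 − 1/2.94)/(4πk) = 0.002330/(4π·184) = 1.008×10^-6 K/W
  R_aerogel blanket = (1/2.94 − 1/3.65)/(4πk) = 0.06616/(4π·0.0158) = 0.3332 K/W
  R_conv,out = 1/(4πr²h) = 1/(4π·3.65²·7.33) = 8.149×10^-4 K/W
ΣR = 1.008×10^-6 + 0.3332 + 8.149×10^-4 = 0.3340 K/W
Q = ΔT/ΣR = (54.8 °C − 15.5 °C)/0.3340 = 118 W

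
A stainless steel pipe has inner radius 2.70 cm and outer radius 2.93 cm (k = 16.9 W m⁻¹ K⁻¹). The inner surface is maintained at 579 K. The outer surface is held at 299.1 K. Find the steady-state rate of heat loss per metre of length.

Q' = 2πk·ΔT/ln(r₂/r₁) = 2π × 16.9 × 279.9 / ln(0.0293/0.0270) = 3.64×10^5 W/m

Q' = 3.64×10^5 W/m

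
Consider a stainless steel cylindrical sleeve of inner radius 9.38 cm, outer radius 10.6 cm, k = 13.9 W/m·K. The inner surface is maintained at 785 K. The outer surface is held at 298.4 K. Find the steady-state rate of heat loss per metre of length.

Q' = 2πk·ΔT/ln(r₂/r₁) = 2π × 13.9 × 486.6 / ln(0.106/0.0938) = 3.48×10^5 W/m

Q' = 348 kW/m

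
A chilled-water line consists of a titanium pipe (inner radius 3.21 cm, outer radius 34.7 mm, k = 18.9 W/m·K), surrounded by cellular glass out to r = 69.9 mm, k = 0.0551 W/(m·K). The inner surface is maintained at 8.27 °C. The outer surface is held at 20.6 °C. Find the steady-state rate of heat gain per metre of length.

Series thermal resistances, inner to outer:
  R'_titanium = ln(0.0347/0.0321)/(2πk) = 0.07788/(2π·18.9) = 6.559×10^-4 m·K/W
  R'_cellular glass = ln(0.0699/0.0347)/(2πk) = 0.7003/(2π·0.0551) = 2.023 m·K/W
ΣR = 6.559×10^-4 + 2.023 = 2.024 m·K/W
Q' = ΔT/ΣR = (8.27 °C − 20.6 °C)/2.024 = -6.09 W/m
(Negative Q' ⇒ heat flows inward; heat gain = 6.09 W/m.)

Q' = 6.09 W/m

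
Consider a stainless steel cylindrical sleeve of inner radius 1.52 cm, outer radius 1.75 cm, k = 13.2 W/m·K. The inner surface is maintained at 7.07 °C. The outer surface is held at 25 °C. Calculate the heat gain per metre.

Q' = 2πk·ΔT/ln(r₂/r₁) = 2π × 13.2 × 17.93 / ln(0.0175/0.0152) = 10600 W/m

Q' = 10600 W/m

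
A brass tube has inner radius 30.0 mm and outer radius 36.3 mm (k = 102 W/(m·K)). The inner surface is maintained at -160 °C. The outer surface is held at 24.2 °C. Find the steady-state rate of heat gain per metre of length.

Q' = 2πk·ΔT/ln(r₂/r₁) = 2π × 102 × 184.2 / ln(0.0363/0.0300) = 6.19×10^5 W/m

Q' = 619 kW/m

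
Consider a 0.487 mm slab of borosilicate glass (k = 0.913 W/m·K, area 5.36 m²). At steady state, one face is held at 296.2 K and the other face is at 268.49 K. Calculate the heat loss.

Q = 278 kW

Q = kA·ΔT/L = 0.913 × 5.36 × |296.2 K − 268.49 K| / 4.87×10^-4 = 2.78×10^5 W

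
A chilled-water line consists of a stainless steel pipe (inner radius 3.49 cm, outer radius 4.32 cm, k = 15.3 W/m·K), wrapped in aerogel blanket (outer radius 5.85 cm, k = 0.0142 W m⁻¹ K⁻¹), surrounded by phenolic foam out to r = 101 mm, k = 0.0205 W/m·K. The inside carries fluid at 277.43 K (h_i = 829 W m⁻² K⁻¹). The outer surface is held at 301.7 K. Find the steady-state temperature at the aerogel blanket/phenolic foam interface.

Series thermal resistances, inner to outer:
  R'_conv,in = 1/(2πr h) = 1/(2π·0.0349·829) = 0.005501 m·K/W
  R'_stainless steel = ln(0.0432/0.0349)/(2πk) = 0.2134/(2π·15.3) = 0.002219 m·K/W
  R'_aerogel blanket = ln(0.0585/0.0432)/(2πk) = 0.3032/(2π·0.0142) = 3.398 m·K/W
  R'_phenolic foam = ln(0.101/0.0585)/(2πk) = 0.5461/(2π·0.0205) = 4.240 m·K/W
ΣR = 0.005501 + 0.002219 + 3.398 + 4.240 = 7.646 m·K/W
Q' = ΔT/ΣR = (277.43 K − 301.7 K)/7.646 = -3.174 W/m
From the inner boundary to the aerogel blanket/phenolic foam interface, ΣR_partial = 3.406 m·K/W.
T_interface = T_in − Q'·ΣR_partial = 277.43 K − (-3.174)(3.406) = 288.2 K

T = 288.2 K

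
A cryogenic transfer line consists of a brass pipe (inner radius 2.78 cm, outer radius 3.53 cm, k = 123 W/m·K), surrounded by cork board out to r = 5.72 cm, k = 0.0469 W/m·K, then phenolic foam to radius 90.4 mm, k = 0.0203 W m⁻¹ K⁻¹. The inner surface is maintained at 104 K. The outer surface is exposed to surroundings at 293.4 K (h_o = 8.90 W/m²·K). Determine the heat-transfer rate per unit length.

Series thermal resistances, inner to outer:
  R'_brass = ln(0.0353/0.0278)/(2πk) = 0.2388/(2π·123) = 3.091×10^-4 m·K/W
  R'_cork board = ln(0.0572/0.0353)/(2πk) = 0.4827/(2π·0.0469) = 1.638 m·K/W
  R'_phenolic foam = ln(0.0904/0.0572)/(2πk) = 0.4577/(2π·0.0203) = 3.588 m·K/W
  R'_conv,out = 1/(2πr h) = 1/(2π·0.0904·8.90) = 0.1978 m·K/W
ΣR = 3.091×10^-4 + 1.638 + 3.588 + 0.1978 = 5.424 m·K/W
Q' = ΔT/ΣR = (104 K − 293.4 K)/5.424 = -34.9 W/m
(Negative Q' ⇒ heat flows inward; heat gain = 34.9 W/m.)

Q' = 34.9 W/m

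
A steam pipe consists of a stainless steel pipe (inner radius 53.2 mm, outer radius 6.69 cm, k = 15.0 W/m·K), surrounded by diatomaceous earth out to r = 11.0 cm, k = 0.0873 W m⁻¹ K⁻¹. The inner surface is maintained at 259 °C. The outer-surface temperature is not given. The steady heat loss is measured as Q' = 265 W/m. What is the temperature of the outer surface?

T_out = 18.1 °C

Series resistances:
  R'_stainless steel = ln(0.0669/0.0532)/(2πk) = 0.2291/(2π·15.0) = 0.002431 m·K/W
  R'_diatomaceous earth = ln(0.110/0.0669)/(2πk) = 0.4973/(2π·0.0873) = 0.9066 m·K/W
ΣR = 0.9090 m·K/W
ΔT = Q'·ΣR = 265 × 0.9090 = 240.9 K
Heat flows outward, so T_out = T_in − ΔT = 259 − 240.9 = 18.1 °C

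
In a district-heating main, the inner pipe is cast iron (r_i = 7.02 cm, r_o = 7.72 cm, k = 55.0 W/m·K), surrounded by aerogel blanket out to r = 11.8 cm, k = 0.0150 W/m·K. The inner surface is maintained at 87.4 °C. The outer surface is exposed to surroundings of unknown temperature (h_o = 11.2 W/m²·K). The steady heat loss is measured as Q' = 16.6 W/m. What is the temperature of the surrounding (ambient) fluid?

Sum the resistances:
  R'_cast iron = ln(0.0772/0.0702)/(2πk) = 0.09505/(2π·55.0) = 2.751×10^-4 m·K/W
  R'_aerogel blanket = ln(0.118/0.0772)/(2πk) = 0.4243/(2π·0.0150) = 4.502 m·K/W
  R'_conv,out = 1/(2πr h) = 1/(2π·0.118·11.2) = 0.1204 m·K/W
ΣR = 4.623 m·K/W
ΔT = Q'·ΣR = 16.6 × 4.623 = 76.74 K
Heat flows outward, so T_out = T_in − ΔT = 87.4 − 76.74 = 10.7 °C

T_out = 10.7 °C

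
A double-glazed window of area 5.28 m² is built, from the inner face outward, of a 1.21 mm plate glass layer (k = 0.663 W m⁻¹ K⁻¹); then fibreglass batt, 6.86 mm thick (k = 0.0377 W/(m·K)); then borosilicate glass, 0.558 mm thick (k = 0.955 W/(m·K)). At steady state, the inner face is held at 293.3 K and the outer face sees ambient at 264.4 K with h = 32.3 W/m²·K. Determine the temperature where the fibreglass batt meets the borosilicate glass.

T = 268.63 K

Resistance network (inner→outer):
  R_plate glass = L/(kA) = 0.00121/(0.663·5.28) = 3.457×10^-4 K/W
  R_fibreglass batt = L/(kA) = 0.00686/(0.0377·5.28) = 0.03446 K/W
  R_borosilicate glass = L/(kA) = 5.58×10^-4/(0.955·5.28) = 1.107×10^-4 K/W
  R_conv,out = 1/(hA) = 1/(32.3·5.28) = 0.005864 K/W
ΣR = 3.457×10^-4 + 0.03446 + 1.107×10^-4 + 0.005864 = 0.04078 K/W
Q = ΔT/ΣR = (293.3 K − 264.4 K)/0.04078 = 708.7 W
From the inner boundary to the fibreglass batt/borosilicate glass interface, ΣR_partial = 0.03481 K/W.
T_interface = T_in − Q·ΣR_partial = 293.3 K − (708.7)(0.03481) = 268.63 K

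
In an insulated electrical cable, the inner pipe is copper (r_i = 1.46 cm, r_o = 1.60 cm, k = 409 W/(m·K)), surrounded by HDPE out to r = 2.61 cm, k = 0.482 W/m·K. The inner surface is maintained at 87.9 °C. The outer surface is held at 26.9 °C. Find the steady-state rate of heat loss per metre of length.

Q' = 377 W/m

Treat each layer as a resistance in series:
  R'_copper = ln(0.0160/0.0146)/(2πk) = 0.09157/(2π·409) = 3.563×10^-5 m·K/W
  R'_HDPE = ln(0.0261/0.0160)/(2πk) = 0.4893/(2π·0.482) = 0.1616 m·K/W
ΣR = 3.563×10^-5 + 0.1616 = 0.1616 m·K/W
Q' = ΔT/ΣR = (87.9 °C − 26.9 °C)/0.1616 = 377 W/m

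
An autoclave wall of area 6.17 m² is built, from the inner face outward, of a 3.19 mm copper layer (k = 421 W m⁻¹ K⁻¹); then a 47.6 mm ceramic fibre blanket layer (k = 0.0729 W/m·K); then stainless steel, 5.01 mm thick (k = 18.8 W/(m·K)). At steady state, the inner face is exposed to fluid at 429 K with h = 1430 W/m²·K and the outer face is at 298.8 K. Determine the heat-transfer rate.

Treat each layer as a resistance in series:
  R_conv,in = 1/(hA) = 1/(1430·6.17) = 1.133×10^-4 K/W
  R_copper = L/(kA) = 0.00319/(421·6.17) = 1.228×10^-6 K/W
  R_ceramic fibre blanket = L/(kA) = 0.0476/(0.0729·6.17) = 0.1058 K/W
  R_stainless steel = L/(kA) = 0.00501/(18.8·6.17) = 4.319×10^-5 K/W
ΣR = 1.133×10^-4 + 1.228×10^-6 + 0.1058 + 4.319×10^-5 = 0.1060 K/W
Q = ΔT/ΣR = (429 K − 298.8 K)/0.1060 = 1230 W

Q = 1230 W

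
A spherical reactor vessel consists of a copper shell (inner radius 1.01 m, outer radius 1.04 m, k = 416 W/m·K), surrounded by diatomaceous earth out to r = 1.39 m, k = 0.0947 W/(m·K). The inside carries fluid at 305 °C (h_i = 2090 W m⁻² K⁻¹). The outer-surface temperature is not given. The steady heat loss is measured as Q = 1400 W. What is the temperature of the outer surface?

T_out = 20.1 °C

Sum the resistances:
  R_conv,in = 1/(4πr²h) = 1/(4π·1.01²·2090) = 3.733×10^-5 K/W
  R_copper = (1/1.01 − 1/1.04)/(4πk) = 0.02856/(4π·416) = 5.463×10^-6 K/W
  R_diatomaceous earth = (1/1.04 − 1/1.39)/(4πk) = 0.2421/(4π·0.0947) = 0.2035 K/W
ΣR = 0.2035 K/W
ΔT = Q·ΣR = 1400 × 0.2035 = 284.9 K
Heat flows outward, so T_out = T_in − ΔT = 305 − 284.9 = 20.1 °C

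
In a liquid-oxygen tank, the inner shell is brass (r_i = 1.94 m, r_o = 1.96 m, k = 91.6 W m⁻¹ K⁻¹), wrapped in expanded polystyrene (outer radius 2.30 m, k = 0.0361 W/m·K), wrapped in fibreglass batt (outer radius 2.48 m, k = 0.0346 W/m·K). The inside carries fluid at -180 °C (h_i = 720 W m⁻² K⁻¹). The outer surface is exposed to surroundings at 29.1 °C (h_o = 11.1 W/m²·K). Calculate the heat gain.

Resistance network (inner→outer):
  R_conv,in = 1/(4πr²h) = 1/(4π·1.94²·720) = 2.937×10^-5 K/W
  R_brass = (1/1.94 − 1/1.96)/(4πk) = 0.005260/(4π·91.6) = 4.569×10^-6 K/W
  R_expanded polystyrene = (1/1.96 − 1/2.30)/(4πk) = 0.07542/(4π·0.0361) = 0.1663 K/W
  R_fibreglass batt = (1/2.30 − 1/2.48)/(4πk) = 0.03156/(4π·0.0346) = 0.07258 K/W
  R_conv,out = 1/(4πr²h) = 1/(4π·2.48²·11.1) = 0.001166 K/W
ΣR = 2.937×10^-5 + 4.569×10^-6 + 0.1663 + 0.07258 + 0.001166 = 0.2401 K/W
Q = ΔT/ΣR = (-180 °C − 29.1 °C)/0.2401 = -871 W
(Negative Q ⇒ heat flows inward; heat gain = 871 W.)

Q = 871 W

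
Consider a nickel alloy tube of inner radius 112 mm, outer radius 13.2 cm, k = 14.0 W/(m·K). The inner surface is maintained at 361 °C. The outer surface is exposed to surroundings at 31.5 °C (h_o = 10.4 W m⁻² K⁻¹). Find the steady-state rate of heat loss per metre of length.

Resistance network (inner→outer):
  R'_nickel alloy = ln(0.132/0.112)/(2πk) = 0.1643/(2π·14.0) = 0.001868 m·K/W
  R'_conv,out = 1/(2πr h) = 1/(2π·0.132·10.4) = 0.1159 m·K/W
ΣR = 0.001868 + 0.1159 = 0.1178 m·K/W
Q' = ΔT/ΣR = (361 °C − 31.5 °C)/0.1178 = 2800 W/m

Q' = 2800 W/m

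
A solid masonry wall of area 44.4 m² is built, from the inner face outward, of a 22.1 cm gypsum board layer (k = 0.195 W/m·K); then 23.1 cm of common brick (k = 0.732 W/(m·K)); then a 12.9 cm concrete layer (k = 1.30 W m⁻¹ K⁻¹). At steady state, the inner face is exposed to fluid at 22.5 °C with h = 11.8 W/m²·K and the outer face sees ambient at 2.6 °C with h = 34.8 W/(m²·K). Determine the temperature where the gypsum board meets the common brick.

T = 7.91 °C

Resistance network (inner→outer):
  R_conv,in = 1/(hA) = 1/(11.8·44.4) = 0.001909 K/W
  R_gypsum board = L/(kA) = 0.221/(0.195·44.4) = 0.02553 K/W
  R_common brick = L/(kA) = 0.231/(0.732·44.4) = 0.007108 K/W
  R_concrete = L/(kA) = 0.129/(1.30·44.4) = 0.002235 K/W
  R_conv,out = 1/(hA) = 1/(34.8·44.4) = 6.472×10^-4 K/W
ΣR = 0.001909 + 0.02553 + 0.007108 + 0.002235 + 6.472×10^-4 = 0.03743 K/W
Q = ΔT/ΣR = (22.5 °C − 2.6 °C)/0.03743 = 531.7 W
From the inner boundary to the gypsum board/common brick interface, ΣR_partial = 0.02744 K/W.
T_interface = T_in − Q·ΣR_partial = 22.5 °C − (531.7)(0.02744) = 7.91 °C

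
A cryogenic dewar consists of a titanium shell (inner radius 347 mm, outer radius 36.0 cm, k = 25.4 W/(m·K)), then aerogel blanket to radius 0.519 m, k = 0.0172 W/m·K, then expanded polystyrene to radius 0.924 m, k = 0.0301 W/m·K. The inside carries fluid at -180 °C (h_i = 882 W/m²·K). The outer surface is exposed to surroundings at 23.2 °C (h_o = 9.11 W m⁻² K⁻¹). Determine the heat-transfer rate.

Q = 32.9 W

Series thermal resistances, inner to outer:
  R_conv,in = 1/(4πr²h) = 1/(4π·0.347²·882) = 7.493×10^-4 K/W
  R_titanium = (1/0.347 − 1/0.360)/(4πk) = 0.1041/(4π·25.4) = 3.260×10^-4 K/W
  R_aerogel blanket = (1/0.360 − 1/0.519)/(4πk) = 0.8510/(4π·0.0172) = 3.937 K/W
  R_expanded polystyrene = (1/0.519 − 1/0.924)/(4πk) = 0.8445/(4π·0.0301) = 2.233 K/W
  R_conv,out = 1/(4πr²h) = 1/(4π·0.924²·9.11) = 0.01023 K/W
ΣR = 7.493×10^-4 + 3.260×10^-4 + 3.937 + 2.233 + 0.01023 = 6.181 K/W
Q = ΔT/ΣR = (-180 °C − 23.2 °C)/6.181 = -32.9 W
(Negative Q ⇒ heat flows inward; heat gain = 32.9 W.)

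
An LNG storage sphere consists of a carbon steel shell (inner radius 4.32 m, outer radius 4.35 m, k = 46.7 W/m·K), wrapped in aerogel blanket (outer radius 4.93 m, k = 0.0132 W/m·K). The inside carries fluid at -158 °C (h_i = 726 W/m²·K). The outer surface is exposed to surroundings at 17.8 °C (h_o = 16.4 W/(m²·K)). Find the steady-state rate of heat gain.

Series thermal resistances, inner to outer:
  R_conv,in = 1/(4πr²h) = 1/(4π·4.32²·726) = 5.873×10^-6 K/W
  R_carbon steel = (1/4.32 − 1/4.35)/(4πk) = 0.001596/(4π·46.7) = 2.720×10^-6 K/W
  R_aerogel blanket = (1/4.35 − 1/4.93)/(4πk) = 0.02705/(4π·0.0132) = 0.1630 K/W
  R_conv,out = 1/(4πr²h) = 1/(4π·4.93²·16.4) = 1.996×10^-4 K/W
ΣR = 5.873×10^-6 + 2.720×10^-6 + 0.1630 + 1.996×10^-4 = 0.1632 K/W
Q = ΔT/ΣR = (-158 °C − 17.8 °C)/0.1632 = -1080 W
(Negative Q ⇒ heat flows inward; heat gain = 1080 W.)

Q = 1080 W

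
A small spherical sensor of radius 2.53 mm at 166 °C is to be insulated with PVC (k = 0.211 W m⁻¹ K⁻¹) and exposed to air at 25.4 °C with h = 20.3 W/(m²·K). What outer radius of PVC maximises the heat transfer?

r_cr = 2.08 cm

For a sphere, r_cr = 2k_ins/h = 2·0.211/20.3 = 0.0208 m = 2.08 cm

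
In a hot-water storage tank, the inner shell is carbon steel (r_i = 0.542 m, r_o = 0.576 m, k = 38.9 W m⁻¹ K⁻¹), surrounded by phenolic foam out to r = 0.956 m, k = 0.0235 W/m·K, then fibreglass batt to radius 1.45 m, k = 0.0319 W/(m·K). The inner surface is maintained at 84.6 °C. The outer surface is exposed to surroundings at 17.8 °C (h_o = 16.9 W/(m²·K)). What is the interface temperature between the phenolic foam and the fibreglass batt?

Treat each layer as a resistance in series:
  R_carbon steel = (1/0.542 − 1/0.576)/(4πk) = 0.1089/(4π·38.9) = 2.228×10^-4 K/W
  R_phenolic foam = (1/0.576 − 1/0.956)/(4πk) = 0.6901/(4π·0.0235) = 2.337 K/W
  R_fibreglass batt = (1/0.956 − 1/1.45)/(4πk) = 0.3564/(4π·0.0319) = 0.8890 K/W
  R_conv,out = 1/(4πr²h) = 1/(4π·1.45²·16.9) = 0.002240 K/W
ΣR = 2.228×10^-4 + 2.337 + 0.8890 + 0.002240 = 3.228 K/W
Q = ΔT/ΣR = (84.6 °C − 17.8 °C)/3.228 = 20.69 W
From the inner boundary to the phenolic foam/fibreglass batt interface, ΣR_partial = 2.337 K/W.
T_interface = T_in − Q·ΣR_partial = 84.6 °C − (20.69)(2.337) = 36.2 °C

T = 36.2 °C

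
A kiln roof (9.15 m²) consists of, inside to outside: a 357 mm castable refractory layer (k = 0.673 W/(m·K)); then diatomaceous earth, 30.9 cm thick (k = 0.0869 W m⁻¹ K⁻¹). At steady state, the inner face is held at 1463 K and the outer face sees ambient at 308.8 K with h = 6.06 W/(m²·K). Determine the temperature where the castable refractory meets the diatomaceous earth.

T = 1319 K

Series thermal resistances, inner to outer:
  R_castable refractory = L/(kA) = 0.357/(0.673·9.15) = 0.05797 K/W
  R_diatomaceous earth = L/(kA) = 0.309/(0.0869·9.15) = 0.3886 K/W
  R_conv,out = 1/(hA) = 1/(6.06·9.15) = 0.01803 K/W
ΣR = 0.05797 + 0.3886 + 0.01803 = 0.4646 K/W
Q = ΔT/ΣR = (1463 K − 308.8 K)/0.4646 = 2484 W
From the inner boundary to the castable refractory/diatomaceous earth interface, ΣR_partial = 0.05797 K/W.
T_interface = T_in − Q·ΣR_partial = 1463 K − (2484)(0.05797) = 1319 K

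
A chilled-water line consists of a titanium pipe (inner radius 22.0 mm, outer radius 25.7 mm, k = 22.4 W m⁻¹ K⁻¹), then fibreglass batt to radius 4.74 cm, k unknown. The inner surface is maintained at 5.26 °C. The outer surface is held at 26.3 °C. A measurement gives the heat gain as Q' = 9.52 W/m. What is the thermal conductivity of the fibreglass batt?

ΣR = ΔT/Q' = |5.26 − 26.3|/9.52 = 2.210 m·K/W
Known resistances:
  R'_titanium = ln(0.0257/0.0220)/(2πk) = 0.1554/(2π·22.4) = 0.001104 m·K/W
R_fibreglass batt = ΣR − ΣR_known = 2.210 − 0.001104 = 2.209 m·K/W
ln(r₂/r₁)/(2πk) = 2.209 ⇒ k = 0.6121/(2π·2.209) = 0.0441 W/m·K

k = 0.0441 W/m·K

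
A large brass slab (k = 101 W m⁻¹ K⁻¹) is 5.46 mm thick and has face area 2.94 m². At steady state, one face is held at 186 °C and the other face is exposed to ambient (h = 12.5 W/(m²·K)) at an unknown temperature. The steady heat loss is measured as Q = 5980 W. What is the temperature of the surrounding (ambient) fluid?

Sum the resistances:
  R_brass = L/(kA) = 0.00546/(101·2.94) = 1.839×10^-5 K/W
  R_conv,out = 1/(hA) = 1/(12.5·2.94) = 0.02721 K/W
ΣR = 0.02723 K/W
ΔT = Q·ΣR = 5980 × 0.02723 = 162.8 K
Heat flows outward, so T_out = T_in − ΔT = 186 − 162.8 = 23.2 °C

T_out = 23.2 °C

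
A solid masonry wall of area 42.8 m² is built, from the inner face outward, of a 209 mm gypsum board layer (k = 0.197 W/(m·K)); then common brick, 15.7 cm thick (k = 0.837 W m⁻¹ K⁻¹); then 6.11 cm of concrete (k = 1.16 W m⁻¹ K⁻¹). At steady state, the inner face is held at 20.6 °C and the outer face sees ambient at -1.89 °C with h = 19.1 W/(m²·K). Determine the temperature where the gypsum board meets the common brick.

Resistance network (inner→outer):
  R_gypsum board = L/(kA) = 0.209/(0.197·42.8) = 0.02479 K/W
  R_common brick = L/(kA) = 0.157/(0.837·42.8) = 0.004383 K/W
  R_concrete = L/(kA) = 0.0611/(1.16·42.8) = 0.001231 K/W
  R_conv,out = 1/(hA) = 1/(19.1·42.8) = 0.001223 K/W
ΣR = 0.02479 + 0.004383 + 0.001231 + 0.001223 = 0.03163 K/W
Q = ΔT/ΣR = (20.6 °C − -1.89 °C)/0.03163 = 711.0 W
From the inner boundary to the gypsum board/common brick interface, ΣR_partial = 0.02479 K/W.
T_interface = T_in − Q·ΣR_partial = 20.6 °C − (711.0)(0.02479) = 2.97 °C

T = 2.97 °C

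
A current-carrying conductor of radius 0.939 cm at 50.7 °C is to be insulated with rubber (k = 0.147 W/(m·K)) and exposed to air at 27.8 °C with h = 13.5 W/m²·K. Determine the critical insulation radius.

For a cylinder, r_cr = k_ins/h = 0.147/13.5 = 0.0109 m = 1.09 cm

r_cr = 1.09 cm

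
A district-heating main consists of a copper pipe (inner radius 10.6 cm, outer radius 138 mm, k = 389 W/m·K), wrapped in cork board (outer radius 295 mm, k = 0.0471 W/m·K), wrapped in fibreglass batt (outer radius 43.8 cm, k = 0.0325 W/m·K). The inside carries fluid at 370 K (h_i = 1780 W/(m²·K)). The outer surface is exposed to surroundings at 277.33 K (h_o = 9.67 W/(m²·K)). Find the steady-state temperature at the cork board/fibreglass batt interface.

T = 317.6 K

Series thermal resistances, inner to outer:
  R'_conv,in = 1/(2πr h) = 1/(2π·0.106·1780) = 8.435×10^-4 m·K/W
  R'_copper = ln(0.138/0.106)/(2πk) = 0.2638/(2π·389) = 1.079×10^-4 m·K/W
  R'_cork board = ln(0.295/0.138)/(2πk) = 0.7597/(2π·0.0471) = 2.567 m·K/W
  R'_fibreglass batt = ln(0.438/0.295)/(2πk) = 0.3952/(2π·0.0325) = 1.936 m·K/W
  R'_conv,out = 1/(2πr h) = 1/(2π·0.438·9.67) = 0.03758 m·K/W
ΣR = 8.435×10^-4 + 1.079×10^-4 + 2.567 + 1.936 + 0.03758 = 4.542 m·K/W
Q' = ΔT/ΣR = (370 K − 277.33 K)/4.542 = 20.40 W/m
From the inner boundary to the cork board/fibreglass batt interface, ΣR_partial = 2.568 m·K/W.
T_interface = T_in − Q'·ΣR_partial = 370 K − (20.40)(2.568) = 317.6 K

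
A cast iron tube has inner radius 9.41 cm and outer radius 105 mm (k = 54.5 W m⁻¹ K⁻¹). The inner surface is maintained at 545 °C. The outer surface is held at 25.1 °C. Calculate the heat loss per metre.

Q' = 2πk·ΔT/ln(r₂/r₁) = 2π × 54.5 × 519.9 / ln(0.105/0.0941) = 1.62×10^6 W/m

Q' = 1620 kW/m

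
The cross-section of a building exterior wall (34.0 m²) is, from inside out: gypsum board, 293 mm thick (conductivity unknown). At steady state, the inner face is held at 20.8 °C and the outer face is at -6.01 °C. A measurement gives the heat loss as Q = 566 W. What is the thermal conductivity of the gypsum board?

ΣR = ΔT/Q = |20.8 − -6.01|/566 = 0.04737 K/W
L/(kA) = 0.04737 ⇒ k = 0.293/(0.04737·34.0) = 0.182 W/m·K

k = 0.182 W/m·K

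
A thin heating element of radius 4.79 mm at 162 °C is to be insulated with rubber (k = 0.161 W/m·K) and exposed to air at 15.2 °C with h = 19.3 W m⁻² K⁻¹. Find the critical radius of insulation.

For a cylinder, r_cr = k_ins/h = 0.161/19.3 = 0.00834 m = 0.834 cm

r_cr = 0.834 cm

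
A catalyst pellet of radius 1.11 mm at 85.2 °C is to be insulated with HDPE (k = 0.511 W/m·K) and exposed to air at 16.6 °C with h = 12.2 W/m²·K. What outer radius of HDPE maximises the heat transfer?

r_cr = 8.38 cm

For a sphere, r_cr = 2k_ins/h = 2·0.511/12.2 = 0.0838 m = 8.38 cm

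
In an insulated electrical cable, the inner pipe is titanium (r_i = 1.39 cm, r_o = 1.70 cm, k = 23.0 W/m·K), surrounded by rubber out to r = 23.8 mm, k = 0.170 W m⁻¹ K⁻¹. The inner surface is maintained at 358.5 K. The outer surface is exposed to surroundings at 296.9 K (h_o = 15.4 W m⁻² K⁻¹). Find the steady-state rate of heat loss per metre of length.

Treat each layer as a resistance in series:
  R'_titanium = ln(0.0170/0.0139)/(2πk) = 0.2013/(2π·23.0) = 0.001393 m·K/W
  R'_rubber = ln(0.0238/0.0170)/(2πk) = 0.3365/(2π·0.170) = 0.3150 m·K/W
  R'_conv,out = 1/(2πr h) = 1/(2π·0.0238·15.4) = 0.4342 m·K/W
ΣR = 0.001393 + 0.3150 + 0.4342 = 0.7506 m·K/W
Q' = ΔT/ΣR = (358.5 K − 296.9 K)/0.7506 = 82.1 W/m

Q' = 82.1 W/m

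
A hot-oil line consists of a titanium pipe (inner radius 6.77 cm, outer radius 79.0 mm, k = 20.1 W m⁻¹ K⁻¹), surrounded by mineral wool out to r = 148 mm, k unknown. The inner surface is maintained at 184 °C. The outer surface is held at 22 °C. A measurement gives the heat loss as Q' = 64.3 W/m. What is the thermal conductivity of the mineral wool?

ΣR = ΔT/Q' = |184 − 22|/64.3 = 2.519 m·K/W
Known resistances:
  R'_titanium = ln(0.0790/0.0677)/(2πk) = 0.1544/(2π·20.1) = 0.001222 m·K/W
R_mineral wool = ΣR − ΣR_known = 2.519 − 0.001222 = 2.518 m·K/W
ln(r₂/r₁)/(2πk) = 2.518 ⇒ k = 0.6278/(2π·2.518) = 0.0397 W/m·K

k = 0.0397 W/m·K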